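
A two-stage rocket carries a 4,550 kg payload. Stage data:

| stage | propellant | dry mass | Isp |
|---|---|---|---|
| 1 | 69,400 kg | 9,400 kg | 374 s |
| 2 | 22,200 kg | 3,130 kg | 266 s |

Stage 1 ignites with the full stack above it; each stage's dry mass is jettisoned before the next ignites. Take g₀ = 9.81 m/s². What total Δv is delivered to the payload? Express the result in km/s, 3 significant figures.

Ignition mass of stage 1 = 69,400+9,400 + 22,200+3,130 + 4,550 = 108,680 kg.
Stage 1: m₀ = 108,680 kg, m_f = 108,680 − 69,400 = 39,280 kg; Δv = 374×9.81×ln(2.767) = 3668.9×1.0177 ≈ 3734 m/s.
Stage 2: m₀ = 29,880 kg, m_f = 29,880 − 22,200 = 7,680 kg; Δv = 266×9.81×ln(3.891) = 2609.5×1.3586 ≈ 3545 m/s.
Total Δv = 3734 + 3545 = 7279 m/s.

Δv ≈ 7.28 km/s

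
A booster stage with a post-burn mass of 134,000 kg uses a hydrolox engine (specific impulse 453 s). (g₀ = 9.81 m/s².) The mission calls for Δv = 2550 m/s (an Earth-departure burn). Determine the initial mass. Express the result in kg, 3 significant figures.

initial mass ≈ 238000 kg

v_e = Isp · g₀ = 453 × 9.81 = 4443.9 m/s.
From the ideal rocket equation, m₀/m_f = exp(Δv / v_e) = exp(2550 / 4443.9) = exp(0.5738) = 1.7750.
m₀ = m_f × 1.7750 = 134,000 × 1.7750 = 237,850 kg.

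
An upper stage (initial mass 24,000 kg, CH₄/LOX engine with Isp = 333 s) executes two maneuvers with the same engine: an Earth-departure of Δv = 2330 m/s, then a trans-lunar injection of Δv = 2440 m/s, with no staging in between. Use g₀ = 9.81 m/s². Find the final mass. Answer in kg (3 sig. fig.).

final mass ≈ 5570 kg

v_e = Isp · g₀ = 333 × 9.81 = 3266.7 m/s.
After the first burn: m = 24000 × exp(−2330/3266.7) = 24000 × 0.49005 = 11,761.2 kg.
After the second burn: m = 11,761.2 × exp(−2440/3266.7) = 11,761.2 × 0.47382 = 5,572.69 kg.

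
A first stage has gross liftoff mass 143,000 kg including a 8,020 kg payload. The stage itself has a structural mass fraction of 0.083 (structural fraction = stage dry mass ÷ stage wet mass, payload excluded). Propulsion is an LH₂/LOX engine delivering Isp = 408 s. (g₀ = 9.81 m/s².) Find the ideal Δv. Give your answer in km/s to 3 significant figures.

Δv ≈ 8.03 km/s

Stage wet mass = m₀ − payload = 143,000 − 8,020 = 134,980 kg.
Stage dry mass = ε × stage wet mass = 0.083 × 134,980 = 11,203.3 kg.
Burnout mass m_f = stage dry + payload = 11,203.3 + 8,020 = 19,223.3 kg.
v_e = Isp · g₀ = 408 × 9.81 = 4002.5 m/s.
Using Δv = v_e ln(m₀/m_f): Δv = v_e · ln(143,000/19,223.3) = 4002.5 × ln(7.439) = 4002.5 × 2.0067 ≈ 8032 m/s.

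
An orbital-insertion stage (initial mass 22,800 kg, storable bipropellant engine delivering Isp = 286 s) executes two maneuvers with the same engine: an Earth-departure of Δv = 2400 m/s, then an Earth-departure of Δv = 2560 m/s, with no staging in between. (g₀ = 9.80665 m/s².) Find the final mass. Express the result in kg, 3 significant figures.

v_e = Isp · g₀ = 286 × 9.80665 = 2804.7 m/s.
After the first burn: m = 22800 × exp(−2400/2804.7) = 22800 × 0.42498 = 9,689.54 kg.
After the second burn: m = 9,689.54 × exp(−2560/2804.7) = 9,689.54 × 0.40142 = 3,889.58 kg.

final mass ≈ 3890 kg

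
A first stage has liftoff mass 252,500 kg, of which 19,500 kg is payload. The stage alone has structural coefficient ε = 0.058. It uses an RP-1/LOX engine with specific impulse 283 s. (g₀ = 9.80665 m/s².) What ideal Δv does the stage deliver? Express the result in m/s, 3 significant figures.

Δv ≈ 5650 m/s

Stage wet mass = m₀ − payload = 252,500 − 19,500 = 233,000 kg.
Stage dry mass = ε × stage wet mass = 0.058 × 233,000 = 13,514 kg.
Burnout mass m_f = stage dry + payload = 13,514 + 19,500 = 33,014 kg.
v_e = Isp · g₀ = 283 × 9.80665 = 2775.3 m/s.
Rocket equation: Δv = v_e · ln(252,500/33,014) = 2775.3 × ln(7.648) = 2775.3 × 2.0345 ≈ 5646 m/s.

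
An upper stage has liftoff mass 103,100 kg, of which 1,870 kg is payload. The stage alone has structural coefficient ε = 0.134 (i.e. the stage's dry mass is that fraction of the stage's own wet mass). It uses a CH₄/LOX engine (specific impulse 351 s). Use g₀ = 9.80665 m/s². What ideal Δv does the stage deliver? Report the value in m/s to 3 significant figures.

Δv ≈ 6540 m/s

Stage wet mass = m₀ − payload = 103,100 − 1,870 = 101,230 kg.
Stage dry mass = ε × stage wet mass = 0.134 × 101,230 = 13,564.8 kg.
Burnout mass m_f = stage dry + payload = 13,564.8 + 1,870 = 15,434.8 kg.
v_e = Isp · g₀ = 351 × 9.80665 = 3442.1 m/s.
From the ideal rocket equation, Δv = v_e · ln(103,100/15,434.8) = 3442.1 × ln(6.68) = 3442.1 × 1.8991 ≈ 6537 m/s.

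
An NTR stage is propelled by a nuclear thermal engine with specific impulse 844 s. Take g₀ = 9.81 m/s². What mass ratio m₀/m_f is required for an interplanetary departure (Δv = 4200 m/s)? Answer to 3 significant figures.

v_e = Isp · g₀ = 844 × 9.81 = 8279.6 m/s.
Using Δv = v_e ln(m₀/m_f): m₀/m_f = exp(Δv / v_e) = exp(4200 / 8279.6) = exp(0.5073) = 1.6607.

mass ratio ≈ 1.66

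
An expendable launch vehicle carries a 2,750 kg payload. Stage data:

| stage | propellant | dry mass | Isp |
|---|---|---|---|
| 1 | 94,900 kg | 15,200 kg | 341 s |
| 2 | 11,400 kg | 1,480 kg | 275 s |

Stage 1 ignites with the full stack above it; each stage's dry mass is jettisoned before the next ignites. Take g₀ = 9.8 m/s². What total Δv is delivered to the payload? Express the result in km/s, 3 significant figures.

Ignition mass of stage 1 = 94,900+15,200 + 11,400+1,480 + 2,750 = 125,730 kg.
Stage 1: m₀ = 125,730 kg, m_f = 125,730 − 94,900 = 30,830 kg; Δv = 341×9.8×ln(4.078) = 3341.8×1.4056 ≈ 4697 m/s.
Stage 2: m₀ = 15,630 kg, m_f = 15,630 − 11,400 = 4,230 kg; Δv = 275×9.8×ln(3.695) = 2695.0×1.3070 ≈ 3522 m/s.
Total Δv = 4697 + 3522 = 8219 m/s.

Δv ≈ 8.22 km/s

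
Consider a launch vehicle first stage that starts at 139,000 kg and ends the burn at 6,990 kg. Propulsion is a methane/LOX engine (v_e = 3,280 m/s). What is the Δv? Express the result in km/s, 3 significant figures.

Δv = v_e · ln(m₀/m_f) = 3280.0 × ln(19.89) = 3280.0 × 2.9900 ≈ 9807.2 m/s.

Δv ≈ 9.81 km/s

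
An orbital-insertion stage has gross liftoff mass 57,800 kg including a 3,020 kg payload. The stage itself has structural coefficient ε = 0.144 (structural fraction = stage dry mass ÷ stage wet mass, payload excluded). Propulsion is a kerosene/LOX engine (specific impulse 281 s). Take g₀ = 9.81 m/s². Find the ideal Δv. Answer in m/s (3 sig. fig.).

Stage wet mass = m₀ − payload = 57,800 − 3,020 = 54,780 kg.
Stage dry mass = ε × stage wet mass = 0.144 × 54,780 = 7,888.32 kg.
Burnout mass m_f = stage dry + payload = 7,888.32 + 3,020 = 10,908.32 kg.
v_e = Isp · g₀ = 281 × 9.81 = 2756.6 m/s.
Δv = v_e · ln(57,800/10,908.32) = 2756.6 × ln(5.299) = 2756.6 × 1.6675 ≈ 4597 m/s.

Δv ≈ 4600 m/s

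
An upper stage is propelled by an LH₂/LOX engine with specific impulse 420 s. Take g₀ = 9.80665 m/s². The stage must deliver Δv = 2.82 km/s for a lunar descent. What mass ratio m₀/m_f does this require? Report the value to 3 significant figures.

mass ratio ≈ 1.98

v_e = Isp · g₀ = 420 × 9.80665 = 4118.8 m/s.
m₀/m_f = exp(Δv / v_e) = exp(2820 / 4118.8) = exp(0.6847) = 1.9831.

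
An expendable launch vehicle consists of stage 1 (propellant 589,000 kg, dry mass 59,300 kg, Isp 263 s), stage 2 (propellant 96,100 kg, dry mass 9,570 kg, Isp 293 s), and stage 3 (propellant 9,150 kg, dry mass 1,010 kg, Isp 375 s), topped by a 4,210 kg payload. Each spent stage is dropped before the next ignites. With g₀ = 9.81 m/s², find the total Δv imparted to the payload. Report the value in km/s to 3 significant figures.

Δv ≈ 12.1 km/s

Ignition mass of stage 1 = 589,000+59,300 + 96,100+9,570 + 9,150+1,010 + 4,210 = 768,340 kg.
Stage 1: m₀ = 768,340 kg, m_f = 768,340 − 589,000 = 179,340 kg; Δv = 263×9.81×ln(4.284) = 2580.0×1.4549 ≈ 3754 m/s.
Stage 2: m₀ = 120,040 kg, m_f = 120,040 − 96,100 = 23,940 kg; Δv = 293×9.81×ln(5.014) = 2874.3×1.6123 ≈ 4634 m/s.
Stage 3: m₀ = 14,370 kg, m_f = 14,370 − 9,150 = 5,220 kg; Δv = 375×9.81×ln(2.753) = 3678.8×1.0126 ≈ 3725 m/s.
Total Δv = 3754 + 4634 + 3725 = 12113 m/s.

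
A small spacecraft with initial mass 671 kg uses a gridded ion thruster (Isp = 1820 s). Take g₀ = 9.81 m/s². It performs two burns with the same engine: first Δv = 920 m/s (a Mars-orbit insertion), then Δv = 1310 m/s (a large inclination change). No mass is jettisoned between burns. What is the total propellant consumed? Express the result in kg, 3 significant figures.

total propellant consumed ≈ 78.8 kg

v_e = Isp · g₀ = 1820 × 9.81 = 17854.2 m/s.
After the first burn: m = 671 × exp(−920/17854.2) = 671 × 0.94978 = 637.302 kg.
After the second burn: m = 637.302 × exp(−1310/17854.2) = 637.302 × 0.92925 = 592.213 kg.
Total propellant = m₀ − m_final = 671 − 592.213 = 78.787 kg.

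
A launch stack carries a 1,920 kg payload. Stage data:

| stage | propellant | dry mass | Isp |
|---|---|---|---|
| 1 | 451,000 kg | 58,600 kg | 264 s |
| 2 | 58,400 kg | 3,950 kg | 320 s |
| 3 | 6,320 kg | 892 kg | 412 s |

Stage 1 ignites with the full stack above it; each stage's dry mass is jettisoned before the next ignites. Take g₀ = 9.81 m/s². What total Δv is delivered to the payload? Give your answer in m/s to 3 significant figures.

Ignition mass of stage 1 = 451,000+58,600 + 58,400+3,950 + 6,320+892 + 1,920 = 581,082 kg.
Stage 1: m₀ = 581,082 kg, m_f = 581,082 − 451,000 = 130,082 kg; Δv = 264×9.81×ln(4.467) = 2589.8×1.4967 ≈ 3876 m/s.
Stage 2: m₀ = 71,482 kg, m_f = 71,482 − 58,400 = 13,082 kg; Δv = 320×9.81×ln(5.464) = 3139.2×1.6982 ≈ 5331 m/s.
Stage 3: m₀ = 9,132 kg, m_f = 9,132 − 6,320 = 2,812 kg; Δv = 412×9.81×ln(3.248) = 4041.7×1.1779 ≈ 4761 m/s.
Total Δv = 3876 + 5331 + 4761 = 13968 m/s.

Δv ≈ 14000 m/s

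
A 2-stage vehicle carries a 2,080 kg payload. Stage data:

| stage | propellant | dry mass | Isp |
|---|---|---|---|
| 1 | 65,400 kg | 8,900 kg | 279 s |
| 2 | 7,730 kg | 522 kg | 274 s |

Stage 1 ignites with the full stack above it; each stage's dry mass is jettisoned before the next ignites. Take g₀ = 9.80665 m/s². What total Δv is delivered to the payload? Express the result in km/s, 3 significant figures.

Ignition mass of stage 1 = 65,400+8,900 + 7,730+522 + 2,080 = 84,632 kg.
Stage 1: m₀ = 84,632 kg, m_f = 84,632 − 65,400 = 19,232 kg; Δv = 279×9.80665×ln(4.401) = 2736.1×1.4817 ≈ 4054 m/s.
Stage 2: m₀ = 10,332 kg, m_f = 10,332 − 7,730 = 2,602 kg; Δv = 274×9.80665×ln(3.971) = 2687.0×1.3790 ≈ 3705 m/s.
Total Δv = 4054 + 3705 = 7759 m/s.

Δv ≈ 7.76 km/s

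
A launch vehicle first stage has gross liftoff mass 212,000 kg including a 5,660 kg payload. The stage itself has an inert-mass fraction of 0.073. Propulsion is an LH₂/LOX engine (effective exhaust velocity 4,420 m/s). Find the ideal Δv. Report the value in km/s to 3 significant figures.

Δv ≈ 10.3 km/s

Stage wet mass = m₀ − payload = 212,000 − 5,660 = 206,340 kg.
Stage dry mass = ε × stage wet mass = 0.073 × 206,340 = 15,062.8 kg.
Burnout mass m_f = stage dry + payload = 15,062.8 + 5,660 = 20,722.8 kg.
Δv = v_e · ln(212,000/20,722.8) = 4420.0 × ln(10.23) = 4420.0 × 2.3254 ≈ 10278 m/s.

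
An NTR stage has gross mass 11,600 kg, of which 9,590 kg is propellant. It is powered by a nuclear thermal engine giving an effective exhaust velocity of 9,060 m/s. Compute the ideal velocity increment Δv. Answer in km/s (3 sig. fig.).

m_f = m₀ − m_prop = 11,600 − 9,590 = 2,010 kg.
Δv = v_e · ln(m₀/m_f) = 9060.0 × ln(5.771) = 9060.0 × 1.7529 ≈ 15881.0 m/s.

Δv ≈ 15.9 km/s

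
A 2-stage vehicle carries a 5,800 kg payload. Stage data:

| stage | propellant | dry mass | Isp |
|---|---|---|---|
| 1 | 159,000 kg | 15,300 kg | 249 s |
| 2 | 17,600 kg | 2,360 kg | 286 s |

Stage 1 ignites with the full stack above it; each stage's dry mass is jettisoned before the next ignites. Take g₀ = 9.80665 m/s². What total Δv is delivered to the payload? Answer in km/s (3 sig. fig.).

Ignition mass of stage 1 = 159,000+15,300 + 17,600+2,360 + 5,800 = 200,060 kg.
Stage 1: m₀ = 200,060 kg, m_f = 200,060 − 159,000 = 41,060 kg; Δv = 249×9.80665×ln(4.872) = 2441.9×1.5836 ≈ 3867 m/s.
Stage 2: m₀ = 25,760 kg, m_f = 25,760 − 17,600 = 8,160 kg; Δv = 286×9.80665×ln(3.157) = 2804.7×1.1496 ≈ 3224 m/s.
Total Δv = 3867 + 3224 = 7091 m/s.

Δv ≈ 7.09 km/s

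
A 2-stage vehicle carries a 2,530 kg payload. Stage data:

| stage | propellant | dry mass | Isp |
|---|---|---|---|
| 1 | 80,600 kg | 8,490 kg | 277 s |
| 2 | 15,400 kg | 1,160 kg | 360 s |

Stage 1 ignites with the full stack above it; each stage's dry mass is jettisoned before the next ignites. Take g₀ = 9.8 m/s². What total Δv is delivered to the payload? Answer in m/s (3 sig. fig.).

Δv ≈ 9510 m/s

Ignition mass of stage 1 = 80,600+8,490 + 15,400+1,160 + 2,530 = 108,180 kg.
Stage 1: m₀ = 108,180 kg, m_f = 108,180 − 80,600 = 27,580 kg; Δv = 277×9.8×ln(3.922) = 2714.6×1.3667 ≈ 3710 m/s.
Stage 2: m₀ = 19,090 kg, m_f = 19,090 − 15,400 = 3,690 kg; Δv = 360×9.8×ln(5.173) = 3528.0×1.6435 ≈ 5798 m/s.
Total Δv = 3710 + 5798 = 9508 m/s.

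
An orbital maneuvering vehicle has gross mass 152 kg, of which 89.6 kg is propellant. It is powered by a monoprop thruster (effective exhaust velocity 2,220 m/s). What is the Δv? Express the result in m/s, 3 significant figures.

m_f = m₀ − m_prop = 152 − 89.6 = 62.4 kg.
Δv = v_e · ln(m₀/m_f) = 2220.0 × ln(2.436) = 2220.0 × 0.8903 ≈ 1976.5 m/s.

Δv ≈ 1980 m/s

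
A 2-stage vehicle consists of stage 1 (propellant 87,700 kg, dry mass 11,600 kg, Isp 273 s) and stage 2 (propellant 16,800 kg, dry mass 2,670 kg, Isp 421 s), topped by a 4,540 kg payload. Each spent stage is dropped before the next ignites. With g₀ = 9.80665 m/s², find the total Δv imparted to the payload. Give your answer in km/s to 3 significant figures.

Δv ≈ 8.29 km/s

Ignition mass of stage 1 = 87,700+11,600 + 16,800+2,670 + 4,540 = 123,310 kg.
Stage 1: m₀ = 123,310 kg, m_f = 123,310 − 87,700 = 35,610 kg; Δv = 273×9.80665×ln(3.463) = 2677.2×1.2421 ≈ 3325 m/s.
Stage 2: m₀ = 24,010 kg, m_f = 24,010 − 16,800 = 7,210 kg; Δv = 421×9.80665×ln(3.33) = 4128.6×1.2030 ≈ 4967 m/s.
Total Δv = 3325 + 4967 = 8292 m/s.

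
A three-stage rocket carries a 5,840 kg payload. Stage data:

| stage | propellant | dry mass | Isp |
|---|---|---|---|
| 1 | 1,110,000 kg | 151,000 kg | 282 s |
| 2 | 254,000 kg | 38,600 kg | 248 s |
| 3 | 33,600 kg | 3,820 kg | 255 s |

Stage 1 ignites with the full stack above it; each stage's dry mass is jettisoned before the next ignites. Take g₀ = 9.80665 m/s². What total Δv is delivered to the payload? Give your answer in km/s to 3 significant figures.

Δv ≈ 10.5 km/s

Ignition mass of stage 1 = 1,110,000+151,000 + 254,000+38,600 + 33,600+3,820 + 5,840 = 1,596,860 kg.
Stage 1: m₀ = 1,596,860 kg, m_f = 1,596,860 − 1,110,000 = 486,860 kg; Δv = 282×9.80665×ln(3.28) = 2765.5×1.1878 ≈ 3285 m/s.
Stage 2: m₀ = 335,860 kg, m_f = 335,860 − 254,000 = 81,860 kg; Δv = 248×9.80665×ln(4.103) = 2432.0×1.4117 ≈ 3433 m/s.
Stage 3: m₀ = 43,260 kg, m_f = 43,260 − 33,600 = 9,660 kg; Δv = 255×9.80665×ln(4.478) = 2500.7×1.4992 ≈ 3749 m/s.
Total Δv = 3285 + 3433 + 3749 = 10467 m/s.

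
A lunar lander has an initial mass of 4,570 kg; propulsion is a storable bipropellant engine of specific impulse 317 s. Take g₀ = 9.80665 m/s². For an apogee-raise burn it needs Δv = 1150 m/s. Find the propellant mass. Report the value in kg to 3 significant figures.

propellant mass ≈ 1410 kg

v_e = Isp · g₀ = 317 × 9.80665 = 3108.7 m/s.
Rocket equation: m₀/m_f = exp(Δv / v_e) = exp(1150 / 3108.7) = exp(0.3699) = 1.4476.
m_f = 4,570 / 1.4476 = 3,156.95 kg, so propellant = m₀ − m_f = 4,570 − 3,156.95 = 1,413.05 kg.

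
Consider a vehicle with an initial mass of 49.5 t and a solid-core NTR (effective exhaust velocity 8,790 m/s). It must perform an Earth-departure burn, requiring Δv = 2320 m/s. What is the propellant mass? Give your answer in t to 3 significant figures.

m₀/m_f = exp(Δv / v_e) = exp(2320 / 8790.0) = exp(0.2639) = 1.3020.
m_f = 49.5 / 1.3020 = 38.0184 t, so propellant = m₀ − m_f = 49.5 − 38.0184 = 11.4816 t.

propellant mass ≈ 11.5 t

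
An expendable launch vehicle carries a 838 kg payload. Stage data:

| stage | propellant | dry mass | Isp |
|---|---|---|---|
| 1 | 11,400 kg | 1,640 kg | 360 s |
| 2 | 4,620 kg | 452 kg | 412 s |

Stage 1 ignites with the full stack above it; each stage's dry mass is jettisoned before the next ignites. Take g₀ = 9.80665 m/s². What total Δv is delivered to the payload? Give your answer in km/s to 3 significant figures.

Ignition mass of stage 1 = 11,400+1,640 + 4,620+452 + 838 = 18,950 kg.
Stage 1: m₀ = 18,950 kg, m_f = 18,950 − 11,400 = 7,550 kg; Δv = 360×9.80665×ln(2.51) = 3530.4×0.9203 ≈ 3249 m/s.
Stage 2: m₀ = 5,910 kg, m_f = 5,910 − 4,620 = 1,290 kg; Δv = 412×9.80665×ln(4.581) = 4040.3×1.5220 ≈ 6149 m/s.
Total Δv = 3249 + 6149 = 9398 m/s.

Δv ≈ 9.40 km/s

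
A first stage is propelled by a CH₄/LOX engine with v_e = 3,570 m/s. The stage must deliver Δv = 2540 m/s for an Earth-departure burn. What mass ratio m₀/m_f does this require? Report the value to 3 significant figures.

m₀/m_f = exp(Δv / v_e) = exp(2540 / 3570.0) = exp(0.7115) = 2.0370.

mass ratio ≈ 2.04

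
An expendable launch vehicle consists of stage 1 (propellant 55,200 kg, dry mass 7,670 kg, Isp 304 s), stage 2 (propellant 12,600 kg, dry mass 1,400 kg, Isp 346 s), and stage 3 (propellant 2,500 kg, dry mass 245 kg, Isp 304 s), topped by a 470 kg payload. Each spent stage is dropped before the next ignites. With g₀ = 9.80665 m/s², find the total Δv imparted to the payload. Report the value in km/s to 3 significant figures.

Ignition mass of stage 1 = 55,200+7,670 + 12,600+1,400 + 2,500+245 + 470 = 80,085 kg.
Stage 1: m₀ = 80,085 kg, m_f = 80,085 − 55,200 = 24,885 kg; Δv = 304×9.80665×ln(3.218) = 2981.2×1.1688 ≈ 3485 m/s.
Stage 2: m₀ = 17,215 kg, m_f = 17,215 − 12,600 = 4,615 kg; Δv = 346×9.80665×ln(3.73) = 3393.1×1.3165 ≈ 4467 m/s.
Stage 3: m₀ = 3,215 kg, m_f = 3,215 − 2,500 = 715 kg; Δv = 304×9.80665×ln(4.497) = 2981.2×1.5033 ≈ 4482 m/s.
Total Δv = 3485 + 4467 + 4482 = 12434 m/s.

Δv ≈ 12.4 km/s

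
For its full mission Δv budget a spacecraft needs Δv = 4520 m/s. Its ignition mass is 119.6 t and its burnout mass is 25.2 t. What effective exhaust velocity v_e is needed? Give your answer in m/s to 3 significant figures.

ln(m₀/m_f) = ln(119600/25200) = ln(4.746) = 1.5573.
Using Δv = v_e ln(m₀/m_f): v_e = Δv / ln(m₀/m_f) = 4520 / 1.5573 = 2902.4 m/s.

v_e ≈ 2900 m/s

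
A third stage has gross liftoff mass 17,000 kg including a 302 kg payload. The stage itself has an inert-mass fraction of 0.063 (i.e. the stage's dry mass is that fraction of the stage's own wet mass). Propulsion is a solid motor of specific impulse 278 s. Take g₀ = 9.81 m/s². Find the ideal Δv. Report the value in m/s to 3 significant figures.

Stage wet mass = m₀ − payload = 17,000 − 302 = 16,698 kg.
Stage dry mass = ε × stage wet mass = 0.063 × 16,698 = 1,051.97 kg.
Burnout mass m_f = stage dry + payload = 1,051.97 + 302 = 1,353.97 kg.
v_e = Isp · g₀ = 278 × 9.81 = 2727.2 m/s.
By the Tsiolkovsky rocket equation, Δv = v_e · ln(17,000/1,353.97) = 2727.2 × ln(12.56) = 2727.2 × 2.5302 ≈ 6900 m/s.

Δv ≈ 6900 m/s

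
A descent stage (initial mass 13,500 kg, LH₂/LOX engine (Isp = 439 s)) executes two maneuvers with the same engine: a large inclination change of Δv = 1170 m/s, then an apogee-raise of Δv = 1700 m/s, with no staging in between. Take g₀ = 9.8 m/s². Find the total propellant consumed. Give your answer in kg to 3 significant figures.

v_e = Isp · g₀ = 439 × 9.8 = 4302.2 m/s.
After the first burn: m = 13500 × exp(−1170/4302.2) = 13500 × 0.76189 = 10,285.5 kg.
After the second burn: m = 10,285.5 × exp(−1700/4302.2) = 10,285.5 × 0.67358 = 6,928.11 kg.
Total propellant = m₀ − m_final = 13500 − 6,928.11 = 6,571.89 kg.

total propellant consumed ≈ 6570 kg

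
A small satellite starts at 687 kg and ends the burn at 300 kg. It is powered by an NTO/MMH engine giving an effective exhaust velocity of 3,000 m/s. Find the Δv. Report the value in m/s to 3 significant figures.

Δv ≈ 2490 m/s

Using Δv = v_e ln(m₀/m_f): Δv = v_e · ln(m₀/m_f) = 3000.0 × ln(2.29) = 3000.0 × 0.8286 ≈ 2485.7 m/s.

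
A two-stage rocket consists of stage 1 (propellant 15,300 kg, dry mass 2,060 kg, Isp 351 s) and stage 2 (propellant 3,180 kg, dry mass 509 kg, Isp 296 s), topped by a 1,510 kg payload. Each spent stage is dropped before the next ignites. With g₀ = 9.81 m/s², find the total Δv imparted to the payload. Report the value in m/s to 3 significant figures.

Δv ≈ 6650 m/s

Ignition mass of stage 1 = 15,300+2,060 + 3,180+509 + 1,510 = 22,559 kg.
Stage 1: m₀ = 22,559 kg, m_f = 22,559 − 15,300 = 7,259 kg; Δv = 351×9.81×ln(3.108) = 3443.3×1.1339 ≈ 3904 m/s.
Stage 2: m₀ = 5,199 kg, m_f = 5,199 − 3,180 = 2,019 kg; Δv = 296×9.81×ln(2.575) = 2903.8×0.9459 ≈ 2747 m/s.
Total Δv = 3904 + 2747 = 6651 m/s.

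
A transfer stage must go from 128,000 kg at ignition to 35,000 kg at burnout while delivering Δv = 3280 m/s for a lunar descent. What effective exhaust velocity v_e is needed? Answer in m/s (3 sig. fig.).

ln(m₀/m_f) = ln(128000/35000) = ln(3.657) = 1.2967.
Using Δv = v_e ln(m₀/m_f): v_e = Δv / ln(m₀/m_f) = 3280 / 1.2967 = 2529.5 m/s.

v_e ≈ 2530 m/s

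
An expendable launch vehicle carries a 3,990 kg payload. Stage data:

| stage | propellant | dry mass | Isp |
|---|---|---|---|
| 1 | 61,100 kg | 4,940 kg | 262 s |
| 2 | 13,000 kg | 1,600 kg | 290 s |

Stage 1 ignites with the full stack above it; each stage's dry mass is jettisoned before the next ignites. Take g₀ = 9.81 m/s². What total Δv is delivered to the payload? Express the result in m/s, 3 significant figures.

Δv ≈ 6710 m/s

Ignition mass of stage 1 = 61,100+4,940 + 13,000+1,600 + 3,990 = 84,630 kg.
Stage 1: m₀ = 84,630 kg, m_f = 84,630 − 61,100 = 23,530 kg; Δv = 262×9.81×ln(3.597) = 2570.2×1.2800 ≈ 3290 m/s.
Stage 2: m₀ = 18,590 kg, m_f = 18,590 − 13,000 = 5,590 kg; Δv = 290×9.81×ln(3.326) = 2844.9×1.2016 ≈ 3419 m/s.
Total Δv = 3290 + 3419 = 6709 m/s.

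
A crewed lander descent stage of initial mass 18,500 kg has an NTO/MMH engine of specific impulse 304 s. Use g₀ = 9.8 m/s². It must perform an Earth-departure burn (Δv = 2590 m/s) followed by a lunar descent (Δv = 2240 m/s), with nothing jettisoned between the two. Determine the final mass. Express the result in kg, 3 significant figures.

final mass ≈ 3660 kg

v_e = Isp · g₀ = 304 × 9.8 = 2979.2 m/s.
After the first burn: m = 18500 × exp(−2590/2979.2) = 18500 × 0.41922 = 7,755.57 kg.
After the second burn: m = 7,755.57 × exp(−2240/2979.2) = 7,755.57 × 0.47148 = 3,656.6 kg.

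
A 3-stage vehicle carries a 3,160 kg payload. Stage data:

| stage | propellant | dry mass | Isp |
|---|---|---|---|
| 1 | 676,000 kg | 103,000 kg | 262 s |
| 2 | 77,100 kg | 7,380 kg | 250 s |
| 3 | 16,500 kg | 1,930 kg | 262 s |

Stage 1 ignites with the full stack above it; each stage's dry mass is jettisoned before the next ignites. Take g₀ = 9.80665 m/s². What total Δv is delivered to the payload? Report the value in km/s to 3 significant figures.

Ignition mass of stage 1 = 676,000+103,000 + 77,100+7,380 + 16,500+1,930 + 3,160 = 885,070 kg.
Stage 1: m₀ = 885,070 kg, m_f = 885,070 − 676,000 = 209,070 kg; Δv = 262×9.80665×ln(4.233) = 2569.3×1.4430 ≈ 3708 m/s.
Stage 2: m₀ = 106,070 kg, m_f = 106,070 − 77,100 = 28,970 kg; Δv = 250×9.80665×ln(3.661) = 2451.7×1.2978 ≈ 3182 m/s.
Stage 3: m₀ = 21,590 kg, m_f = 21,590 − 16,500 = 5,090 kg; Δv = 262×9.80665×ln(4.242) = 2569.3×1.4450 ≈ 3713 m/s.
Total Δv = 3708 + 3182 + 3713 = 10603 m/s.

Δv ≈ 10.6 km/s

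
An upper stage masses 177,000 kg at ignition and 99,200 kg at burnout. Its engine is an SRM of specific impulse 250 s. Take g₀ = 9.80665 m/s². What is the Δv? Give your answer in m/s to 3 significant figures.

v_e = Isp · g₀ = 250 × 9.80665 = 2451.7 m/s.
By the Tsiolkovsky rocket equation, Δv = v_e · ln(m₀/m_f) = 2451.7 × ln(1.784) = 2451.7 × 0.5790 ≈ 1419.5 m/s.

Δv ≈ 1420 m/s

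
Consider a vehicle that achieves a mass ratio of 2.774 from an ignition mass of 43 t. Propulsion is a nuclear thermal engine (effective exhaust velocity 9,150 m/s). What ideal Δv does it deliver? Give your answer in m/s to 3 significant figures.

By the Tsiolkovsky rocket equation, Δv = v_e · ln(2.774) = 9150.0 × 1.0203 ≈ 9335.7 m/s.

Δv ≈ 9340 m/s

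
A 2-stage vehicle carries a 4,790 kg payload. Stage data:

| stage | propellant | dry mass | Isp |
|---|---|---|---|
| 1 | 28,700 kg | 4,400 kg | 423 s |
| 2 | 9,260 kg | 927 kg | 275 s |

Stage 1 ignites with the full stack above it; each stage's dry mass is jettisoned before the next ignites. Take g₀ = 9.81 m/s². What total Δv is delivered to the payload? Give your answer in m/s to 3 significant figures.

Ignition mass of stage 1 = 28,700+4,400 + 9,260+927 + 4,790 = 48,077 kg.
Stage 1: m₀ = 48,077 kg, m_f = 48,077 − 28,700 = 19,377 kg; Δv = 423×9.81×ln(2.481) = 4149.6×0.9087 ≈ 3771 m/s.
Stage 2: m₀ = 14,977 kg, m_f = 14,977 − 9,260 = 5,717 kg; Δv = 275×9.81×ln(2.62) = 2697.8×0.9631 ≈ 2598 m/s.
Total Δv = 3771 + 2598 = 6369 m/s.

Δv ≈ 6370 m/s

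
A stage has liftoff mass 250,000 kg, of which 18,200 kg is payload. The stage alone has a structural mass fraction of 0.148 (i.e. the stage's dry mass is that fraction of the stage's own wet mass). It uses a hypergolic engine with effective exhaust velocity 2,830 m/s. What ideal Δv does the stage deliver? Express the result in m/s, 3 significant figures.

Stage wet mass = m₀ − payload = 250,000 − 18,200 = 231,800 kg.
Stage dry mass = ε × stage wet mass = 0.148 × 231,800 = 34,306.4 kg.
Burnout mass m_f = stage dry + payload = 34,306.4 + 18,200 = 52,506.4 kg.
From the ideal rocket equation, Δv = v_e · ln(250,000/52,506.4) = 2830.0 × ln(4.761) = 2830.0 × 1.5605 ≈ 4416 m/s.

Δv ≈ 4420 m/s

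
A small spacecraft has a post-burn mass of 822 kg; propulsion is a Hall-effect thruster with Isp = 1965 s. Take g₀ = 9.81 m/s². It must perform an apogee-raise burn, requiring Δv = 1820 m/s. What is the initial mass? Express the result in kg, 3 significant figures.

v_e = Isp · g₀ = 1965 × 9.81 = 19276.7 m/s.
m₀/m_f = exp(Δv / v_e) = exp(1820 / 19276.7) = exp(0.0944) = 1.0990.
m₀ = m_f × 1.0990 = 822 × 1.0990 = 903.378 kg.

initial mass ≈ 903 kg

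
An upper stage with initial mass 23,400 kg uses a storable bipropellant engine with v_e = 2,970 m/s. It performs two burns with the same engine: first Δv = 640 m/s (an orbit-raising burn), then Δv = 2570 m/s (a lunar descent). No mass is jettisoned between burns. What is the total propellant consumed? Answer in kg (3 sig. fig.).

After the first burn: m = 23400 × exp(−640/2970.0) = 23400 × 0.80615 = 18,863.9 kg.
After the second burn: m = 18,863.9 × exp(−2570/2970.0) = 18,863.9 × 0.42092 = 7,940.19 kg.
Total propellant = m₀ − m_final = 23400 − 7,940.19 = 15,459.81 kg.

total propellant consumed ≈ 15500 kg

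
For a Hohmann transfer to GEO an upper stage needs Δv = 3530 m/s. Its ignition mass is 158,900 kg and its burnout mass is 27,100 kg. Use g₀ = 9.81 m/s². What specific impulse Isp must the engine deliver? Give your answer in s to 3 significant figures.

ln(m₀/m_f) = ln(158900/27100) = ln(5.863) = 1.7687.
From the ideal rocket equation, v_e = Δv / ln(m₀/m_f) = 3530 / 1.7687 = 1995.8 m/s.
Isp = v_e / g₀ = 1995.8 / 9.81 = 203.4 s.

Isp ≈ 203 s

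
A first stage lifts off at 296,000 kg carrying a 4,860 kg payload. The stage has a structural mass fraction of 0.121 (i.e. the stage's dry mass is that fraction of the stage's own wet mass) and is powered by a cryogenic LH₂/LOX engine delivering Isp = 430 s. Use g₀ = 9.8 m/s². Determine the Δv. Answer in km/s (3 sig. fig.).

Δv ≈ 8.42 km/s

Stage wet mass = m₀ − payload = 296,000 − 4,860 = 291,140 kg.
Stage dry mass = ε × stage wet mass = 0.121 × 291,140 = 35,227.9 kg.
Burnout mass m_f = stage dry + payload = 35,227.9 + 4,860 = 40,087.9 kg.
v_e = Isp · g₀ = 430 × 9.8 = 4214.0 m/s.
Δv = v_e · ln(296,000/40,087.9) = 4214.0 × ln(7.384) = 4214.0 × 1.9993 ≈ 8425 m/s.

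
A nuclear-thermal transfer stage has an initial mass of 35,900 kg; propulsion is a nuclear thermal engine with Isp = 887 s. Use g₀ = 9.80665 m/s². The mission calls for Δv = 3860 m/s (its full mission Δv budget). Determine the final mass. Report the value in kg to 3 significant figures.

final mass ≈ 23000 kg

v_e = Isp · g₀ = 887 × 9.80665 = 8698.5 m/s.
m₀/m_f = exp(Δv / v_e) = exp(3860 / 8698.5) = exp(0.4438) = 1.5585.
m_f = m₀ / 1.5585 = 35,900 / 1.5585 = 23,035 kg.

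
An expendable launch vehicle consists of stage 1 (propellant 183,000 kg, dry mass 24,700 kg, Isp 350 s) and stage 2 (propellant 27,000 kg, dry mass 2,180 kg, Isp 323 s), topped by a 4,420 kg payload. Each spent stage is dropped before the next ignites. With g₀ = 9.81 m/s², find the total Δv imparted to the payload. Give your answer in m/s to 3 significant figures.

Ignition mass of stage 1 = 183,000+24,700 + 27,000+2,180 + 4,420 = 241,300 kg.
Stage 1: m₀ = 241,300 kg, m_f = 241,300 − 183,000 = 58,300 kg; Δv = 350×9.81×ln(4.139) = 3433.5×1.4204 ≈ 4877 m/s.
Stage 2: m₀ = 33,600 kg, m_f = 33,600 − 27,000 = 6,600 kg; Δv = 323×9.81×ln(5.091) = 3168.6×1.6275 ≈ 5157 m/s.
Total Δv = 4877 + 5157 = 10034 m/s.

Δv ≈ 10000 m/s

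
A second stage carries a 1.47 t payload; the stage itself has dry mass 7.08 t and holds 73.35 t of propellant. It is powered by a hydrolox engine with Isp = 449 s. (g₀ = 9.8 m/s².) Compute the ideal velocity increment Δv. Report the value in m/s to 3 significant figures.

Δv ≈ 9940 m/s

v_e = Isp · g₀ = 449 × 9.8 = 4400.2 m/s.
m₀ = payload + dry + propellant = 1.47 + 7.08 + 73.35 = 81.9 t.
m_f = payload + dry = 1.47 + 7.08 = 8.55 t.
From the ideal rocket equation, Δv = v_e · ln(m₀/m_f) = 4400.2 × ln(9.579) = 4400.2 × 2.2596 ≈ 9942.5 m/s.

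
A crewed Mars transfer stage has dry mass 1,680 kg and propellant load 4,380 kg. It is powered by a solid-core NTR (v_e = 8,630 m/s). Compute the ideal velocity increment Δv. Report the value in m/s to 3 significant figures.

Δv ≈ 11100 m/s

m₀ = m_dry + m_prop = 1,680 + 4,380 = 6,060 kg.
Δv = v_e · ln(m₀/m_f) = 8630.0 × ln(3.607) = 8630.0 × 1.2829 ≈ 11071.6 m/s.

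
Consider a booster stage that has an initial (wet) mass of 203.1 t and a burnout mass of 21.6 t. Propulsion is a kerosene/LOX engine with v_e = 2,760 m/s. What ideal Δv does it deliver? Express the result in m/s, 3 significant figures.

Δv = v_e · ln(m₀/m_f) = 2760.0 × ln(9.403) = 2760.0 × 2.2410 ≈ 6185.2 m/s.

Δv ≈ 6190 m/s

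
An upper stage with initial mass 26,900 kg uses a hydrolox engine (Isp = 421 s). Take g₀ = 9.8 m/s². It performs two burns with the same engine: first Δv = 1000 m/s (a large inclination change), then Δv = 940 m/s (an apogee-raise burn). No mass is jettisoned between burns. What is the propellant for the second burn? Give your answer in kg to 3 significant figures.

propellant for the second burn ≈ 4300 kg

v_e = Isp · g₀ = 421 × 9.8 = 4125.8 m/s.
After the first burn: m = 26900 × exp(−1000/4125.8) = 26900 × 0.78476 = 21,110 kg.
After the second burn: m = 21,110 × exp(−940/4125.8) = 21,110 × 0.79626 = 16,809 kg.
Second-burn propellant = 21,110 − 16,809 = 4,301 kg.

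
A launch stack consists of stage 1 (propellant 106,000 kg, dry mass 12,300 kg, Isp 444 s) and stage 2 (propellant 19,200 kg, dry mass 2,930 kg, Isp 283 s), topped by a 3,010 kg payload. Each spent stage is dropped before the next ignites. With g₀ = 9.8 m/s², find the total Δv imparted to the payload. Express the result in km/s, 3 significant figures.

Δv ≈ 9.85 km/s

Ignition mass of stage 1 = 106,000+12,300 + 19,200+2,930 + 3,010 = 143,440 kg.
Stage 1: m₀ = 143,440 kg, m_f = 143,440 − 106,000 = 37,440 kg; Δv = 444×9.8×ln(3.831) = 4351.2×1.3432 ≈ 5844 m/s.
Stage 2: m₀ = 25,140 kg, m_f = 25,140 − 19,200 = 5,940 kg; Δv = 283×9.8×ln(4.232) = 2773.4×1.4428 ≈ 4001 m/s.
Total Δv = 5844 + 4001 = 9845 m/s.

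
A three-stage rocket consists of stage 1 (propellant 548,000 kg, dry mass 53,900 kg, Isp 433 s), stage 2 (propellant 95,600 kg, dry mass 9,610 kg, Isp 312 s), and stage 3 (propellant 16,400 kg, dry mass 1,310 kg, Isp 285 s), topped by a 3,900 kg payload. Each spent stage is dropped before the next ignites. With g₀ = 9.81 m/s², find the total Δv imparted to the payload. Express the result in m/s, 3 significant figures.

Δv ≈ 14200 m/s

Ignition mass of stage 1 = 548,000+53,900 + 95,600+9,610 + 16,400+1,310 + 3,900 = 728,720 kg.
Stage 1: m₀ = 728,720 kg, m_f = 728,720 − 548,000 = 180,720 kg; Δv = 433×9.81×ln(4.032) = 4247.7×1.3943 ≈ 5923 m/s.
Stage 2: m₀ = 126,820 kg, m_f = 126,820 − 95,600 = 31,220 kg; Δv = 312×9.81×ln(4.062) = 3060.7×1.4017 ≈ 4290 m/s.
Stage 3: m₀ = 21,610 kg, m_f = 21,610 − 16,400 = 5,210 kg; Δv = 285×9.81×ln(4.148) = 2795.9×1.4226 ≈ 3977 m/s.
Total Δv = 5923 + 4290 + 3977 = 14190 m/s.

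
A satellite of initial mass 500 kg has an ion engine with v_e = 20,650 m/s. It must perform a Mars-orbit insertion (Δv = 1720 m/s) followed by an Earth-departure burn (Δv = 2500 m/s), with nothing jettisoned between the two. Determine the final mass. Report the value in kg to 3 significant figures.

After the first burn: m = 500 × exp(−1720/20650.0) = 500 × 0.92008 = 460.04 kg.
After the second burn: m = 460.04 × exp(−2500/20650.0) = 460.04 × 0.88598 = 407.586 kg.

final mass ≈ 408 kg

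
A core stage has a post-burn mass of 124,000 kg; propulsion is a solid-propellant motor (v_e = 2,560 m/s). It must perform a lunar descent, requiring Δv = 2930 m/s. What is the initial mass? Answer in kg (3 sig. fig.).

initial mass ≈ 389000 kg

From the ideal rocket equation, m₀/m_f = exp(Δv / v_e) = exp(2930 / 2560.0) = exp(1.1445) = 3.1410.
m₀ = m_f × 3.1410 = 124,000 × 3.1410 = 389,484 kg.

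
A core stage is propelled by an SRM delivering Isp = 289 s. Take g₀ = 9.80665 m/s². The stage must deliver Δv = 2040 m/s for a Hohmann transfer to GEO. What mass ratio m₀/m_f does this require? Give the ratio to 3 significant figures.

mass ratio ≈ 2.05

v_e = Isp · g₀ = 289 × 9.80665 = 2834.1 m/s.
Using Δv = v_e ln(m₀/m_f): m₀/m_f = exp(Δv / v_e) = exp(2040 / 2834.1) = exp(0.7198) = 2.0540.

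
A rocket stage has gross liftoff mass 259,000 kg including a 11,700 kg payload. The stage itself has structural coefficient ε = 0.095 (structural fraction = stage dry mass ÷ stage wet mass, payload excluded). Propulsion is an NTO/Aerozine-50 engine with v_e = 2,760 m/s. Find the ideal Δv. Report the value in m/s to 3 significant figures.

Stage wet mass = m₀ − payload = 259,000 − 11,700 = 247,300 kg.
Stage dry mass = ε × stage wet mass = 0.095 × 247,300 = 23,493.5 kg.
Burnout mass m_f = stage dry + payload = 23,493.5 + 11,700 = 35,193.5 kg.
Δv = v_e · ln(259,000/35,193.5) = 2760.0 × ln(7.359) = 2760.0 × 1.9960 ≈ 5509 m/s.

Δv ≈ 5510 m/s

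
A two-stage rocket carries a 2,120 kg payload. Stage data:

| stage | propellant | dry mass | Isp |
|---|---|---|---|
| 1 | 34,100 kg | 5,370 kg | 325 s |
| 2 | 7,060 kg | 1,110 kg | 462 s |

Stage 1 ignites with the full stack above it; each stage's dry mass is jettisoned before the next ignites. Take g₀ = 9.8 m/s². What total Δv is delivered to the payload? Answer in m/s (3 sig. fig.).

Ignition mass of stage 1 = 34,100+5,370 + 7,060+1,110 + 2,120 = 49,760 kg.
Stage 1: m₀ = 49,760 kg, m_f = 49,760 − 34,100 = 15,660 kg; Δv = 325×9.8×ln(3.178) = 3185.0×1.1561 ≈ 3682 m/s.
Stage 2: m₀ = 10,290 kg, m_f = 10,290 − 7,060 = 3,230 kg; Δv = 462×9.8×ln(3.186) = 4527.6×1.1587 ≈ 5246 m/s.
Total Δv = 3682 + 5246 = 8928 m/s.

Δv ≈ 8930 m/s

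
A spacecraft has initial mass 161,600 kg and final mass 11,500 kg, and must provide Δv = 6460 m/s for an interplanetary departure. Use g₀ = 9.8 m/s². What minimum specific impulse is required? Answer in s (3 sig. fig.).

Isp ≈ 249 s

ln(m₀/m_f) = ln(161600/11500) = ln(14.05) = 2.6428.
Using Δv = v_e ln(m₀/m_f): v_e = Δv / ln(m₀/m_f) = 6460 / 2.6428 = 2444.4 m/s.
Isp = v_e / g₀ = 2444.4 / 9.8 = 249.4 s.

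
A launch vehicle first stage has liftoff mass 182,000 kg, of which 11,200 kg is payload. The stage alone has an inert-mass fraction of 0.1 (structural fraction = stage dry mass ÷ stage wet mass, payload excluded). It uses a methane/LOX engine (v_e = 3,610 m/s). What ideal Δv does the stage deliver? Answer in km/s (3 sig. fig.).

Stage wet mass = m₀ − payload = 182,000 − 11,200 = 170,800 kg.
Stage dry mass = ε × stage wet mass = 0.1 × 170,800 = 17,080 kg.
Burnout mass m_f = stage dry + payload = 17,080 + 11,200 = 28,280 kg.
Rocket equation: Δv = v_e · ln(182,000/28,280) = 3610.0 × ln(6.436) = 3610.0 × 1.8619 ≈ 6721 m/s.

Δv ≈ 6.72 km/s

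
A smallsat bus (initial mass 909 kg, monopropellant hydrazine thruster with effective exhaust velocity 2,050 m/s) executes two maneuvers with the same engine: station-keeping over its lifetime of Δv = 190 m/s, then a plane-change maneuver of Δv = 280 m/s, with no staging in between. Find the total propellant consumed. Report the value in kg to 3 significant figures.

After the first burn: m = 909 × exp(−190/2050.0) = 909 × 0.91148 = 828.535 kg.
After the second burn: m = 828.535 × exp(−280/2050.0) = 828.535 × 0.87233 = 722.756 kg.
Total propellant = m₀ − m_final = 909 − 722.756 = 186.244 kg.

total propellant consumed ≈ 186 kg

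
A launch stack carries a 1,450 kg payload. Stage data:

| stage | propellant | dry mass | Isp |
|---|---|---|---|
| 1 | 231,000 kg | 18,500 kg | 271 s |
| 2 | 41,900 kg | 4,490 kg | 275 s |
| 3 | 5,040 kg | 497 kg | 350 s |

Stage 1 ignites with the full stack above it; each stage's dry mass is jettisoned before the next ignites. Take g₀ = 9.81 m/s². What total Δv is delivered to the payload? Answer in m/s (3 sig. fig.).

Ignition mass of stage 1 = 231,000+18,500 + 41,900+4,490 + 5,040+497 + 1,450 = 302,877 kg.
Stage 1: m₀ = 302,877 kg, m_f = 302,877 − 231,000 = 71,877 kg; Δv = 271×9.81×ln(4.214) = 2658.5×1.4384 ≈ 3824 m/s.
Stage 2: m₀ = 53,377 kg, m_f = 53,377 − 41,900 = 11,477 kg; Δv = 275×9.81×ln(4.651) = 2697.8×1.5370 ≈ 4147 m/s.
Stage 3: m₀ = 6,987 kg, m_f = 6,987 − 5,040 = 1,947 kg; Δv = 350×9.81×ln(3.589) = 3433.5×1.2778 ≈ 4387 m/s.
Total Δv = 3824 + 4147 + 4387 = 12358 m/s.

Δv ≈ 12400 m/s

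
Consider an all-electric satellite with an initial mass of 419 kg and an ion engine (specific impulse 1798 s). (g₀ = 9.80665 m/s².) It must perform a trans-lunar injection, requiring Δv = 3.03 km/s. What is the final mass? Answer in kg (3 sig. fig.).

v_e = Isp · g₀ = 1798 × 9.80665 = 17632.4 m/s.
Using Δv = v_e ln(m₀/m_f): m₀/m_f = exp(Δv / v_e) = exp(3030 / 17632.4) = exp(0.1718) = 1.1875.
m_f = m₀ / 1.1875 = 419 / 1.1875 = 352.842 kg.

final mass ≈ 353 kg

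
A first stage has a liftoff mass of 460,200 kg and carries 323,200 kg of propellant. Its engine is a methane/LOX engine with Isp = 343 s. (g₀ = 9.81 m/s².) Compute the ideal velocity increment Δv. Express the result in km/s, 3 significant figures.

Δv ≈ 4.08 km/s

v_e = Isp · g₀ = 343 × 9.81 = 3364.8 m/s.
m_f = m₀ − m_prop = 460,200 − 323,200 = 137,000 kg.
From the ideal rocket equation, Δv = v_e · ln(m₀/m_f) = 3364.8 × ln(3.359) = 3364.8 × 1.2117 ≈ 4077.1 m/s.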